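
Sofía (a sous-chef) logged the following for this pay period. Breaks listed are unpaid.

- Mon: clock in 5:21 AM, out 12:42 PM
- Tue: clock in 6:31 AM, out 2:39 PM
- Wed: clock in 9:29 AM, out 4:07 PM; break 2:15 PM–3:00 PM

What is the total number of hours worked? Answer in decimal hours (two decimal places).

21.37 hours

Mon: 5:21 AM–12:42 PM = 7 h 21 min
Tue: 6:31 AM–2:39 PM = 8 h 8 min
Wed: 9:29 AM–4:07 PM = 6 h 38 min; less 45 min break → 5 h 53 min
Total: 7 h 21 min + 8 h 8 min + 5 h 53 min = 21 h 22 min.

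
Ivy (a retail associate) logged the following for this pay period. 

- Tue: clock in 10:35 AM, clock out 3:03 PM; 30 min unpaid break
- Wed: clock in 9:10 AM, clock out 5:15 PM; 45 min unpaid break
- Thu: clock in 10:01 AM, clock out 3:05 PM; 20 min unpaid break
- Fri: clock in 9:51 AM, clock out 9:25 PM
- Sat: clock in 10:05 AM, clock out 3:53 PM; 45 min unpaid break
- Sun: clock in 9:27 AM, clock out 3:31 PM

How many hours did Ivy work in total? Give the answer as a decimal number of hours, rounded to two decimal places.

Tue: 10:35 AM–3:03 PM = 4 h 28 min; less 30 min break → 3 h 58 min
Wed: 9:10 AM–5:15 PM = 8 h 5 min; less 45 min break → 7 h 20 min
Thu: 10:01 AM–3:05 PM = 5 h 4 min; less 20 min break → 4 h 44 min
Fri: 9:51 AM–9:25 PM = 11 h 34 min
Sat: 10:05 AM–3:53 PM = 5 h 48 min; less 45 min break → 5 h 3 min
Sun: 9:27 AM–3:31 PM = 6 h 4 min
Total: 3 h 58 min + 7 h 20 min + 4 h 44 min + 11 h 34 min + 5 h 3 min + 6 h 4 min = 38 h 43 min.

38.72 hours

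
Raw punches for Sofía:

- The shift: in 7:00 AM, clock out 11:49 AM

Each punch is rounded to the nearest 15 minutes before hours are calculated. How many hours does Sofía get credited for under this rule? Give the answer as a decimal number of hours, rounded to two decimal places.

4.75 hours

The shift: in 7:00 AM→7:00 AM, out 11:49 AM→11:45 AM; 4 h 45 min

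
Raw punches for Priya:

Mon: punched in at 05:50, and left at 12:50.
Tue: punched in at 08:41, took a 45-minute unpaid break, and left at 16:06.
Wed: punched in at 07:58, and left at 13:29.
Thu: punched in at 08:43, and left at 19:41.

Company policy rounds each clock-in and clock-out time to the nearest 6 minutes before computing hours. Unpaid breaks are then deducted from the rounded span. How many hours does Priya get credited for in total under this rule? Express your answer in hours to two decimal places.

Mon: in 05:50→05:48, out 12:50→12:48; 7 h 0 min
Tue: in 08:41→08:42, out 16:06→16:06; 7 h 24 min − 45 min = 6 h 39 min
Wed: in 07:58→08:00, out 13:29→13:30; 5 h 30 min
Thu: in 08:43→08:42, out 19:41→19:42; 11 h 0 min
Total credited: 30 h 9 min.

30.15 hours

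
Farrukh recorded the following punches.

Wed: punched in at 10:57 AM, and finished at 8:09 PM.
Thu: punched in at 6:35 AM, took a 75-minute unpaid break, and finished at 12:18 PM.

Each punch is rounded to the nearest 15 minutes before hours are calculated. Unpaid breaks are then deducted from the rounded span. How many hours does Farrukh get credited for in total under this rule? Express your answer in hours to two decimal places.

Wed: in 10:57 AM→11:00 AM, out 8:09 PM→8:15 PM; 9 h 15 min
Thu: in 6:35 AM→6:30 AM, out 12:18 PM→12:15 PM; 5 h 45 min − 75 min = 4 h 30 min
Total credited: 13 h 45 min.

13.75 hours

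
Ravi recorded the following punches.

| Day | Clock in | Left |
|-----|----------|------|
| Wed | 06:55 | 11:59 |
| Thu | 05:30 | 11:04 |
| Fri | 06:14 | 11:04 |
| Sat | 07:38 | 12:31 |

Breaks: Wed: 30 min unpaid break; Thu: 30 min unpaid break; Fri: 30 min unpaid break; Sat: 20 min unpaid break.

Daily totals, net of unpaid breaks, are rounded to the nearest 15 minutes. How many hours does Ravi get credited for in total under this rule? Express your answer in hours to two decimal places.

18.25 hours

Wed: 06:55–11:59 = 5 h 4 min − 30 min = 4 h 34 min → rounds to 4 h 30 min
Thu: 05:30–11:04 = 5 h 34 min − 30 min = 5 h 4 min → rounds to 5 h 0 min
Fri: 06:14–11:04 = 4 h 50 min − 30 min = 4 h 20 min → rounds to 4 h 15 min
Sat: 07:38–12:31 = 4 h 53 min − 20 min = 4 h 33 min → rounds to 4 h 30 min
Total credited: 18 h 15 min.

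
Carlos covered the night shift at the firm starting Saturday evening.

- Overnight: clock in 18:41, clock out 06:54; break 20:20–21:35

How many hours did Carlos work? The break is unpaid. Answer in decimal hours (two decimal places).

Overnight: 18:41 → midnight = 5 h 19 min; midnight → 06:54 = 6 h 54 min; span 12 h 13 min; less 75 min break → 10 h 58 min

10.97 hours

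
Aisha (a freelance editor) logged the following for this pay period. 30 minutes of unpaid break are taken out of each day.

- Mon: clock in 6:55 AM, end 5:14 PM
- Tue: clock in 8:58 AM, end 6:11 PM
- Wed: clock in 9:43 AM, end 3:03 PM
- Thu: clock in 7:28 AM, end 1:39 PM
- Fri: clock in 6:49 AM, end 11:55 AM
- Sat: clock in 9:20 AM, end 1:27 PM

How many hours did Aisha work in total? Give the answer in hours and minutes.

37 h 16 min

Mon: 6:55 AM–5:14 PM = 10 h 19 min; less 30 min break → 9 h 49 min
Tue: 8:58 AM–6:11 PM = 9 h 13 min; less 30 min break → 8 h 43 min
Wed: 9:43 AM–3:03 PM = 5 h 20 min; less 30 min break → 4 h 50 min
Thu: 7:28 AM–1:39 PM = 6 h 11 min; less 30 min break → 5 h 41 min
Fri: 6:49 AM–11:55 AM = 5 h 6 min; less 30 min break → 4 h 36 min
Sat: 9:20 AM–1:27 PM = 4 h 7 min; less 30 min break → 3 h 37 min
Total: 9 h 49 min + 8 h 43 min + 4 h 50 min + 5 h 41 min + 4 h 36 min + 3 h 37 min = 37 h 16 min.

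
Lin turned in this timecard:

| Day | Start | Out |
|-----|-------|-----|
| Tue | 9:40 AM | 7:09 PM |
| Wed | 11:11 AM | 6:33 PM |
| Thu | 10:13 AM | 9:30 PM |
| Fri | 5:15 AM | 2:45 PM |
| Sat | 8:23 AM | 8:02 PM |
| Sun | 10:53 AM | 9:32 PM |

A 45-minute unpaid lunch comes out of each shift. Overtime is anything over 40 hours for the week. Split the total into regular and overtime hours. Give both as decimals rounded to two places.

Tue: 9:40 AM–7:09 PM = 9 h 29 min; less 45 min break → 8 h 44 min
Wed: 11:11 AM–6:33 PM = 7 h 22 min; less 45 min break → 6 h 37 min
Thu: 10:13 AM–9:30 PM = 11 h 17 min; less 45 min break → 10 h 32 min
Fri: 5:15 AM–2:45 PM = 9 h 30 min; less 45 min break → 8 h 45 min
Sat: 8:23 AM–8:02 PM = 11 h 39 min; less 45 min break → 10 h 54 min
Sun: 10:53 AM–9:32 PM = 10 h 39 min; less 45 min break → 9 h 54 min
Total worked: 55 h 26 min = 55.43 h.
Threshold 40 h → overtime 15 h 26 min, regular 40 h 0 min.

Regular 40.00 hours, overtime 15.43 hours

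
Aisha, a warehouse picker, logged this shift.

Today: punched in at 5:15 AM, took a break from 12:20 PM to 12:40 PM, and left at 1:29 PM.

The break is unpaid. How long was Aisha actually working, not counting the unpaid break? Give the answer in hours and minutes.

Today: 5:15 AM–1:29 PM = 8 h 14 min; less 20 min break → 7 h 54 min

7 h 54 min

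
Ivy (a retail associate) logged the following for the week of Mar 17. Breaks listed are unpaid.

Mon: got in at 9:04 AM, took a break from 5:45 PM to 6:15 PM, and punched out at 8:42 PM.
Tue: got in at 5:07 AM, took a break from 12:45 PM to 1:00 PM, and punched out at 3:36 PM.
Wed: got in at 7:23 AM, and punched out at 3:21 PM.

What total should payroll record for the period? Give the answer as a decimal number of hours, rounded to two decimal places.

29.33 hours

Mon: 9:04 AM–8:42 PM = 11 h 38 min; less 30 min break → 11 h 8 min
Tue: 5:07 AM–3:36 PM = 10 h 29 min; less 15 min break → 10 h 14 min
Wed: 7:23 AM–3:21 PM = 7 h 58 min
Total: 11 h 8 min + 10 h 14 min + 7 h 58 min = 29 h 20 min.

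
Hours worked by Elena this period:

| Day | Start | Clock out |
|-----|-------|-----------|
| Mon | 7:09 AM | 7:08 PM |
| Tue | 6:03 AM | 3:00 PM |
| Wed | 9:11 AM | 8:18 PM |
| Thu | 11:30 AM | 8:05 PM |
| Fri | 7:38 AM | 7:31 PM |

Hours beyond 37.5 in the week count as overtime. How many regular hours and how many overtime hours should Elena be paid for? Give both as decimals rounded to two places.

Regular 37.50 hours, overtime 15.02 hours

Mon: 7:09 AM–7:08 PM = 11 h 59 min
Tue: 6:03 AM–3:00 PM = 8 h 57 min
Wed: 9:11 AM–8:18 PM = 11 h 7 min
Thu: 11:30 AM–8:05 PM = 8 h 35 min
Fri: 7:38 AM–7:31 PM = 11 h 53 min
Total worked: 52 h 31 min = 52.52 h.
Threshold 37.5 h → overtime 15 h 1 min, regular 37 h 30 min.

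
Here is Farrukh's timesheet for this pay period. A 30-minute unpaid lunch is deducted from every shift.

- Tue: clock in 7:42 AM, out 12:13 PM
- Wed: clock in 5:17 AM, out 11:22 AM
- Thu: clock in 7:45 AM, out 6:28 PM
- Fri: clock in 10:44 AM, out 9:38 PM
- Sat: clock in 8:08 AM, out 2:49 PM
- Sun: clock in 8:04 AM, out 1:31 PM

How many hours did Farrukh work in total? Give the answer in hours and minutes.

Tue: 7:42 AM–12:13 PM = 4 h 31 min; less 30 min break → 4 h 1 min
Wed: 5:17 AM–11:22 AM = 6 h 5 min; less 30 min break → 5 h 35 min
Thu: 7:45 AM–6:28 PM = 10 h 43 min; less 30 min break → 10 h 13 min
Fri: 10:44 AM–9:38 PM = 10 h 54 min; less 30 min break → 10 h 24 min
Sat: 8:08 AM–2:49 PM = 6 h 41 min; less 30 min break → 6 h 11 min
Sun: 8:04 AM–1:31 PM = 5 h 27 min; less 30 min break → 4 h 57 min
Total: 4 h 1 min + 5 h 35 min + 10 h 13 min + 10 h 24 min + 6 h 11 min + 4 h 57 min = 41 h 21 min.

41 h 21 min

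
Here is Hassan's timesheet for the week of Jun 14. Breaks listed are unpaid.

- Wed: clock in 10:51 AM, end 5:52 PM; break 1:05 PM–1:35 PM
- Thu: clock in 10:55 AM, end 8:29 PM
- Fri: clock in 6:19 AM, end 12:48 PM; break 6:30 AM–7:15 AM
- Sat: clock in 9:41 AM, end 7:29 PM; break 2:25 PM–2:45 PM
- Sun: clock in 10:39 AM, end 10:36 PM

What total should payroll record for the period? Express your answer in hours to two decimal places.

Wed: 10:51 AM–5:52 PM = 7 h 1 min; less 30 min break → 6 h 31 min
Thu: 10:55 AM–8:29 PM = 9 h 34 min
Fri: 6:19 AM–12:48 PM = 6 h 29 min; less 45 min break → 5 h 44 min
Sat: 9:41 AM–7:29 PM = 9 h 48 min; less 20 min break → 9 h 28 min
Sun: 10:39 AM–10:36 PM = 11 h 57 min
Total: 6 h 31 min + 9 h 34 min + 5 h 44 min + 9 h 28 min + 11 h 57 min = 43 h 14 min.

43.23 hours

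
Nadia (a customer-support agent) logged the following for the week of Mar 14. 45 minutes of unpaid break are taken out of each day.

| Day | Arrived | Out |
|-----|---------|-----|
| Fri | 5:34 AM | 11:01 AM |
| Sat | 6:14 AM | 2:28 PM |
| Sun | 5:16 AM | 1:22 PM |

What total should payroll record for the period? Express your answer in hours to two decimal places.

19.53 hours

Fri: 5:34 AM–11:01 AM = 5 h 27 min; less 45 min break → 4 h 42 min
Sat: 6:14 AM–2:28 PM = 8 h 14 min; less 45 min break → 7 h 29 min
Sun: 5:16 AM–1:22 PM = 8 h 6 min; less 45 min break → 7 h 21 min
Total: 4 h 42 min + 7 h 29 min + 7 h 21 min = 19 h 32 min.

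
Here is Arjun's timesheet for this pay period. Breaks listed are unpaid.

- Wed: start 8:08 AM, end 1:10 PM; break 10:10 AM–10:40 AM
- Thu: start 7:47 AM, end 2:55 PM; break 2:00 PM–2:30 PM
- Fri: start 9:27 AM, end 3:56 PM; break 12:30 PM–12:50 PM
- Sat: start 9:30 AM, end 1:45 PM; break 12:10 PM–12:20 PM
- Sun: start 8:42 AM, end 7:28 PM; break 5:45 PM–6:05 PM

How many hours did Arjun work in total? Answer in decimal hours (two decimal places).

31.83 hours

Wed: 8:08 AM–1:10 PM = 5 h 2 min; less 30 min break → 4 h 32 min
Thu: 7:47 AM–2:55 PM = 7 h 8 min; less 30 min break → 6 h 38 min
Fri: 9:27 AM–3:56 PM = 6 h 29 min; less 20 min break → 6 h 9 min
Sat: 9:30 AM–1:45 PM = 4 h 15 min; less 10 min break → 4 h 5 min
Sun: 8:42 AM–7:28 PM = 10 h 46 min; less 20 min break → 10 h 26 min
Total: 4 h 32 min + 6 h 38 min + 6 h 9 min + 4 h 5 min + 10 h 26 min = 31 h 50 min.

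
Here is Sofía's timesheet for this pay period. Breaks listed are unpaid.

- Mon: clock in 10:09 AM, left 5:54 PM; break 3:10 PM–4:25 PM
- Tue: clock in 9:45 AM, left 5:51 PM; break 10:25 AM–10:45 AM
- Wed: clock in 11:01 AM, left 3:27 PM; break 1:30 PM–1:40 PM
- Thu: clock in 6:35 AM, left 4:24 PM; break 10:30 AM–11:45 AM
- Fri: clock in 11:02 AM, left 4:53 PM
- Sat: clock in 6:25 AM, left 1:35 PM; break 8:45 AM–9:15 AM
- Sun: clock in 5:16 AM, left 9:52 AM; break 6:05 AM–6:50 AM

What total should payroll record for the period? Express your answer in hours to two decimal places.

Mon: 10:09 AM–5:54 PM = 7 h 45 min; less 75 min break → 6 h 30 min
Tue: 9:45 AM–5:51 PM = 8 h 6 min; less 20 min break → 7 h 46 min
Wed: 11:01 AM–3:27 PM = 4 h 26 min; less 10 min break → 4 h 16 min
Thu: 6:35 AM–4:24 PM = 9 h 49 min; less 75 min break → 8 h 34 min
Fri: 11:02 AM–4:53 PM = 5 h 51 min
Sat: 6:25 AM–1:35 PM = 7 h 10 min; less 30 min break → 6 h 40 min
Sun: 5:16 AM–9:52 AM = 4 h 36 min; less 45 min break → 3 h 51 min
Total: 6 h 30 min + 7 h 46 min + 4 h 16 min + 8 h 34 min + 5 h 51 min + 6 h 40 min + 3 h 51 min = 43 h 28 min.

43.47 hours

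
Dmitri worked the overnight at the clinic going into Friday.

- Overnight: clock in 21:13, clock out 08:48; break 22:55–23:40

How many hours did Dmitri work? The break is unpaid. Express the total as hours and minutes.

Overnight: 21:13 → midnight = 2 h 47 min; midnight → 08:48 = 8 h 48 min; span 11 h 35 min; less 45 min break → 10 h 50 min

10 h 50 min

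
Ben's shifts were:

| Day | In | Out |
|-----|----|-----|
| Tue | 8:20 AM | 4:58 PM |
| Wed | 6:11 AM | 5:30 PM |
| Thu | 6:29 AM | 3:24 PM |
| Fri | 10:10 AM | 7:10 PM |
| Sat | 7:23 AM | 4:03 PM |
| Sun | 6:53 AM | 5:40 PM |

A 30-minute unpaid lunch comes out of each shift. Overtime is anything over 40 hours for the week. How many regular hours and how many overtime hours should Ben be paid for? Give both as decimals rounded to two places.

Tue: 8:20 AM–4:58 PM = 8 h 38 min; less 30 min break → 8 h 8 min
Wed: 6:11 AM–5:30 PM = 11 h 19 min; less 30 min break → 10 h 49 min
Thu: 6:29 AM–3:24 PM = 8 h 55 min; less 30 min break → 8 h 25 min
Fri: 10:10 AM–7:10 PM = 9 h 0 min; less 30 min break → 8 h 30 min
Sat: 7:23 AM–4:03 PM = 8 h 40 min; less 30 min break → 8 h 10 min
Sun: 6:53 AM–5:40 PM = 10 h 47 min; less 30 min break → 10 h 17 min
Total worked: 54 h 19 min = 54.32 h.
Threshold 40 h → overtime 14 h 19 min, regular 40 h 0 min.

Regular 40.00 hours, overtime 14.32 hours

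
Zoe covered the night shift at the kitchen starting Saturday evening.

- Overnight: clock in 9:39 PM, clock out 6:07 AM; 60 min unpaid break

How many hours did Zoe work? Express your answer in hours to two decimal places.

Overnight: 9:39 PM → midnight = 2 h 21 min; midnight → 6:07 AM = 6 h 7 min; span 8 h 28 min; less 60 min break → 7 h 28 min

7.47 hours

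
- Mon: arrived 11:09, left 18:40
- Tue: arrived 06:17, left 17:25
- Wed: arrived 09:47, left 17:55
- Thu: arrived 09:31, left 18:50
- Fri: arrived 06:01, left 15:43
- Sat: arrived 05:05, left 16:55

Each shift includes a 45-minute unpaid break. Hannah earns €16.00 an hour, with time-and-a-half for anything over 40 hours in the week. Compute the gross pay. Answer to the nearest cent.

Mon: 11:09–18:40 = 7 h 31 min; less 45 min break → 6 h 46 min
Tue: 06:17–17:25 = 11 h 8 min; less 45 min break → 10 h 23 min
Wed: 09:47–17:55 = 8 h 8 min; less 45 min break → 7 h 23 min
Thu: 09:31–18:50 = 9 h 19 min; less 45 min break → 8 h 34 min
Fri: 06:01–15:43 = 9 h 42 min; less 45 min break → 8 h 57 min
Sat: 05:05–16:55 = 11 h 50 min; less 45 min break → 11 h 5 min
Total worked: 53 h 8 min = 3188 min.
Regular 40 h 0 min = 2400 min at €16.00/h; overtime 13 h 8 min = 788 min at €24.00/h.
Pay = (2400 × €16.00 + 788 × €24.00) ÷ 60 = €955.20.

€955.20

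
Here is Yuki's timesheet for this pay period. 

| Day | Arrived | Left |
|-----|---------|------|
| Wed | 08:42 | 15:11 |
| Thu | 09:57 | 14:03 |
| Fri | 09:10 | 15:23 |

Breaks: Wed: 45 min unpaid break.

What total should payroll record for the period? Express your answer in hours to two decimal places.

Wed: 08:42–15:11 = 6 h 29 min; less 45 min break → 5 h 44 min
Thu: 09:57–14:03 = 4 h 6 min
Fri: 09:10–15:23 = 6 h 13 min
Total: 5 h 44 min + 4 h 6 min + 6 h 13 min = 16 h 3 min.

16.05 hours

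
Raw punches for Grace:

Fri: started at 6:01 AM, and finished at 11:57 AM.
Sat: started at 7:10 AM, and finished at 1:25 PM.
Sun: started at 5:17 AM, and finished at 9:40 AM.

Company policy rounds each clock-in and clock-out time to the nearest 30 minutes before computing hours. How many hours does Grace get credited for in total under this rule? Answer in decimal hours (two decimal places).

Fri: in 6:01 AM→6:00 AM, out 11:57 AM→12:00 PM; 6 h 0 min
Sat: in 7:10 AM→7:00 AM, out 1:25 PM→1:30 PM; 6 h 30 min
Sun: in 5:17 AM→5:30 AM, out 9:40 AM→9:30 AM; 4 h 0 min
Total credited: 16 h 30 min.

16.50 hours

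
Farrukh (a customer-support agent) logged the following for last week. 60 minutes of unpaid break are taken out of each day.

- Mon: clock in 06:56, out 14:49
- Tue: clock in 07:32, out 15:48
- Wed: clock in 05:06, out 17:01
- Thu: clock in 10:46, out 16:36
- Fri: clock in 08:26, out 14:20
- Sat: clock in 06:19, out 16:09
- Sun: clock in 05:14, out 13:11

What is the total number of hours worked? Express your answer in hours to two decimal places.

Mon: 06:56–14:49 = 7 h 53 min; less 60 min break → 6 h 53 min
Tue: 07:32–15:48 = 8 h 16 min; less 60 min break → 7 h 16 min
Wed: 05:06–17:01 = 11 h 55 min; less 60 min break → 10 h 55 min
Thu: 10:46–16:36 = 5 h 50 min; less 60 min break → 4 h 50 min
Fri: 08:26–14:20 = 5 h 54 min; less 60 min break → 4 h 54 min
Sat: 06:19–16:09 = 9 h 50 min; less 60 min break → 8 h 50 min
Sun: 05:14–13:11 = 7 h 57 min; less 60 min break → 6 h 57 min
Total: 6 h 53 min + 7 h 16 min + 10 h 55 min + 4 h 50 min + 4 h 54 min + 8 h 50 min + 6 h 57 min = 50 h 35 min.

50.58 hours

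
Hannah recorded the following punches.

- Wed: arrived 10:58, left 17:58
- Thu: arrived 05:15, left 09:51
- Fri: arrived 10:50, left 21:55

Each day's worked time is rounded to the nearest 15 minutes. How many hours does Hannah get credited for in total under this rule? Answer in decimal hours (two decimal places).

Wed: 10:58–17:58 = 7 h 0 min → rounds to 7 h 0 min
Thu: 05:15–09:51 = 4 h 36 min → rounds to 4 h 30 min
Fri: 10:50–21:55 = 11 h 5 min → rounds to 11 h 0 min
Total credited: 22 h 30 min.

22.50 hours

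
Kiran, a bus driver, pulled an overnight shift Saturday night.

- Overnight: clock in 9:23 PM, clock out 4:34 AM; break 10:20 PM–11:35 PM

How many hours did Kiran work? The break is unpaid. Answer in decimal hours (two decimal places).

5.93 hours

Overnight: 9:23 PM → midnight = 2 h 37 min; midnight → 4:34 AM = 4 h 34 min; span 7 h 11 min; less 75 min break → 5 h 56 min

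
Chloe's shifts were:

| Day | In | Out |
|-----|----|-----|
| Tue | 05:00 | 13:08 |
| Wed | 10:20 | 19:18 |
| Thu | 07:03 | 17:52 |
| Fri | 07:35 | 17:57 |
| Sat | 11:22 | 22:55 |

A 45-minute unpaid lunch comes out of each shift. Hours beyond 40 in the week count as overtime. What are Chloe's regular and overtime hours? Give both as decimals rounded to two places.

Tue: 05:00–13:08 = 8 h 8 min; less 45 min break → 7 h 23 min
Wed: 10:20–19:18 = 8 h 58 min; less 45 min break → 8 h 13 min
Thu: 07:03–17:52 = 10 h 49 min; less 45 min break → 10 h 4 min
Fri: 07:35–17:57 = 10 h 22 min; less 45 min break → 9 h 37 min
Sat: 11:22–22:55 = 11 h 33 min; less 45 min break → 10 h 48 min
Total worked: 46 h 5 min = 46.08 h.
Threshold 40 h → overtime 6 h 5 min, regular 40 h 0 min.

Regular 40.00 hours, overtime 6.08 hours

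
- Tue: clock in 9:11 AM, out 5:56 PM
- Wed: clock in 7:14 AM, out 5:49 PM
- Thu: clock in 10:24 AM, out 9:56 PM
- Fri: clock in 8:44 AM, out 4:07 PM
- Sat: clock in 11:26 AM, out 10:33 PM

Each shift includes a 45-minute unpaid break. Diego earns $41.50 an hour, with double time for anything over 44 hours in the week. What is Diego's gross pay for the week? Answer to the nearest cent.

Tue: 9:11 AM–5:56 PM = 8 h 45 min; less 45 min break → 8 h 0 min
Wed: 7:14 AM–5:49 PM = 10 h 35 min; less 45 min break → 9 h 50 min
Thu: 10:24 AM–9:56 PM = 11 h 32 min; less 45 min break → 10 h 47 min
Fri: 8:44 AM–4:07 PM = 7 h 23 min; less 45 min break → 6 h 38 min
Sat: 11:26 AM–10:33 PM = 11 h 7 min; less 45 min break → 10 h 22 min
Total worked: 45 h 37 min = 2737 min.
Regular 44 h 0 min = 2640 min at $41.50/h; overtime 1 h 37 min = 97 min at $83.00/h.
Pay = (2640 × $41.50 + 97 × $83.00) ÷ 60 = $1960.18.

$1960.18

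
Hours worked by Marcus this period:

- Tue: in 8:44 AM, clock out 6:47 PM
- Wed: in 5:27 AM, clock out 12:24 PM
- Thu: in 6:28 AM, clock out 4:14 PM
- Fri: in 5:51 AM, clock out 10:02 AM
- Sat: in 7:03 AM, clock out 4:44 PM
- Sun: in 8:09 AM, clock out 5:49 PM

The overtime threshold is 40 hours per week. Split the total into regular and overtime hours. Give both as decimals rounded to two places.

Tue: 8:44 AM–6:47 PM = 10 h 3 min
Wed: 5:27 AM–12:24 PM = 6 h 57 min
Thu: 6:28 AM–4:14 PM = 9 h 46 min
Fri: 5:51 AM–10:02 AM = 4 h 11 min
Sat: 7:03 AM–4:44 PM = 9 h 41 min
Sun: 8:09 AM–5:49 PM = 9 h 40 min
Total worked: 50 h 18 min = 50.30 h.
Threshold 40 h → overtime 10 h 18 min, regular 40 h 0 min.

Regular 40.00 hours, overtime 10.30 hours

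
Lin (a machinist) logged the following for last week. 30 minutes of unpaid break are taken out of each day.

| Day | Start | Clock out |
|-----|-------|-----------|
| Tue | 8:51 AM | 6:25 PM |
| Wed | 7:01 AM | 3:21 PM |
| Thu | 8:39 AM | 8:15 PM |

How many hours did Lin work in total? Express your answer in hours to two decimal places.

Tue: 8:51 AM–6:25 PM = 9 h 34 min; less 30 min break → 9 h 4 min
Wed: 7:01 AM–3:21 PM = 8 h 20 min; less 30 min break → 7 h 50 min
Thu: 8:39 AM–8:15 PM = 11 h 36 min; less 30 min break → 11 h 6 min
Total: 9 h 4 min + 7 h 50 min + 11 h 6 min = 28 h 0 min.

28.00 hours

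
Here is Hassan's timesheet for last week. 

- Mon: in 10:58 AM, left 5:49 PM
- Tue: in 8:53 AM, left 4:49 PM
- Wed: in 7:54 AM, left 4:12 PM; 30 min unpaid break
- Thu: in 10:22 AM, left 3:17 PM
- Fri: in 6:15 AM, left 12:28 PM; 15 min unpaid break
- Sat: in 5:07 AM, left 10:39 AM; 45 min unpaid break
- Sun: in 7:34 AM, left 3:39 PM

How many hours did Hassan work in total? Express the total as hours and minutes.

Mon: 10:58 AM–5:49 PM = 6 h 51 min
Tue: 8:53 AM–4:49 PM = 7 h 56 min
Wed: 7:54 AM–4:12 PM = 8 h 18 min; less 30 min break → 7 h 48 min
Thu: 10:22 AM–3:17 PM = 4 h 55 min
Fri: 6:15 AM–12:28 PM = 6 h 13 min; less 15 min break → 5 h 58 min
Sat: 5:07 AM–10:39 AM = 5 h 32 min; less 45 min break → 4 h 47 min
Sun: 7:34 AM–3:39 PM = 8 h 5 min
Total: 6 h 51 min + 7 h 56 min + 7 h 48 min + 4 h 55 min + 5 h 58 min + 4 h 47 min + 8 h 5 min = 46 h 20 min.

46 h 20 min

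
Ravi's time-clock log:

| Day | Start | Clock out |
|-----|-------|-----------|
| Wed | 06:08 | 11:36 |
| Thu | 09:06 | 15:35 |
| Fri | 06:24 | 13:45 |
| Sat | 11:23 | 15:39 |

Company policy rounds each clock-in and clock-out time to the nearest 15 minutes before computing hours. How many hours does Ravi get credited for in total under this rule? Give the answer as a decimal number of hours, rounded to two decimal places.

23.25 hours

Wed: in 06:08→06:15, out 11:36→11:30; 5 h 15 min
Thu: in 09:06→09:00, out 15:35→15:30; 6 h 30 min
Fri: in 06:24→06:30, out 13:45→13:45; 7 h 15 min
Sat: in 11:23→11:30, out 15:39→15:45; 4 h 15 min
Total credited: 23 h 15 min.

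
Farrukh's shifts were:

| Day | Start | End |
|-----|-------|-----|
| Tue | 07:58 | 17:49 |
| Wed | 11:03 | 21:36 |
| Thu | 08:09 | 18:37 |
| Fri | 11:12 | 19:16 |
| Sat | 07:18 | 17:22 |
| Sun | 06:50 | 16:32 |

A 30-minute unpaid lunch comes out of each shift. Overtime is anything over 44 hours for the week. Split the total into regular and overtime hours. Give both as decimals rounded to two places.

Tue: 07:58–17:49 = 9 h 51 min; less 30 min break → 9 h 21 min
Wed: 11:03–21:36 = 10 h 33 min; less 30 min break → 10 h 3 min
Thu: 08:09–18:37 = 10 h 28 min; less 30 min break → 9 h 58 min
Fri: 11:12–19:16 = 8 h 4 min; less 30 min break → 7 h 34 min
Sat: 07:18–17:22 = 10 h 4 min; less 30 min break → 9 h 34 min
Sun: 06:50–16:32 = 9 h 42 min; less 30 min break → 9 h 12 min
Total worked: 55 h 42 min = 55.70 h.
Threshold 44 h → overtime 11 h 42 min, regular 44 h 0 min.

Regular 44.00 hours, overtime 11.70 hours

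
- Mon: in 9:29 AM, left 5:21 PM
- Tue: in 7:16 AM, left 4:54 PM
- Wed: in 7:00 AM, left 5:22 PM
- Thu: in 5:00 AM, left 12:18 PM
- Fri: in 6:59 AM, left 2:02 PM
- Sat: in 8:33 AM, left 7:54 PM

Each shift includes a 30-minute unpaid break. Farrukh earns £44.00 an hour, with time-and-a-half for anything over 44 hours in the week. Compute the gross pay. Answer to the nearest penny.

Mon: 9:29 AM–5:21 PM = 7 h 52 min; less 30 min break → 7 h 22 min
Tue: 7:16 AM–4:54 PM = 9 h 38 min; less 30 min break → 9 h 8 min
Wed: 7:00 AM–5:22 PM = 10 h 22 min; less 30 min break → 9 h 52 min
Thu: 5:00 AM–12:18 PM = 7 h 18 min; less 30 min break → 6 h 48 min
Fri: 6:59 AM–2:02 PM = 7 h 3 min; less 30 min break → 6 h 33 min
Sat: 8:33 AM–7:54 PM = 11 h 21 min; less 30 min break → 10 h 51 min
Total worked: 50 h 34 min = 3034 min.
Regular 44 h 0 min = 2640 min at £44.00/h; overtime 6 h 34 min = 394 min at £66.00/h.
Pay = (2640 × £44.00 + 394 × £66.00) ÷ 60 = £2369.40.

£2369.40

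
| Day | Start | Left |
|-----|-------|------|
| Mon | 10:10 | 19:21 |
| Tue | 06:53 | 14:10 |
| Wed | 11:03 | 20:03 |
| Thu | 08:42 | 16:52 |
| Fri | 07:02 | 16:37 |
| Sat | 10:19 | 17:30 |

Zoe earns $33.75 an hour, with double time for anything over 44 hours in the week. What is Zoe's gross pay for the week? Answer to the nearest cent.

Mon: 10:10–19:21 = 9 h 11 min
Tue: 06:53–14:10 = 7 h 17 min
Wed: 11:03–20:03 = 9 h 0 min
Thu: 08:42–16:52 = 8 h 10 min
Fri: 07:02–16:37 = 9 h 35 min
Sat: 10:19–17:30 = 7 h 11 min
Total worked: 50 h 24 min = 3024 min.
Regular 44 h 0 min = 2640 min at $33.75/h; overtime 6 h 24 min = 384 min at $67.50/h.
Pay = (2640 × $33.75 + 384 × $67.50) ÷ 60 = $1917.00.

$1917.00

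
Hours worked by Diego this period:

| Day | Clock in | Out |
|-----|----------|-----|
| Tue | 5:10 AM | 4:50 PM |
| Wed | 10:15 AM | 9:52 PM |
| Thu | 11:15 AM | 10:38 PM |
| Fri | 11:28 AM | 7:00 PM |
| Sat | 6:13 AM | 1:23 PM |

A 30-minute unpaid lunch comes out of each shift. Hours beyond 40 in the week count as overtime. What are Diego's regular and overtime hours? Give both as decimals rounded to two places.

Regular 40.00 hours, overtime 6.87 hours

Tue: 5:10 AM–4:50 PM = 11 h 40 min; less 30 min break → 11 h 10 min
Wed: 10:15 AM–9:52 PM = 11 h 37 min; less 30 min break → 11 h 7 min
Thu: 11:15 AM–10:38 PM = 11 h 23 min; less 30 min break → 10 h 53 min
Fri: 11:28 AM–7:00 PM = 7 h 32 min; less 30 min break → 7 h 2 min
Sat: 6:13 AM–1:23 PM = 7 h 10 min; less 30 min break → 6 h 40 min
Total worked: 46 h 52 min = 46.87 h.
Threshold 40 h → overtime 6 h 52 min, regular 40 h 0 min.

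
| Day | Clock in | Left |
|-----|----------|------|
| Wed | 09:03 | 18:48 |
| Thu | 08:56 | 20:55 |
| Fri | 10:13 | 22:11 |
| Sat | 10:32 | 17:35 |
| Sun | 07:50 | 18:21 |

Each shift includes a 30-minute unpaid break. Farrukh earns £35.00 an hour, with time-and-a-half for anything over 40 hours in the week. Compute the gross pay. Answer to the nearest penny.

£1860.25

Wed: 09:03–18:48 = 9 h 45 min; less 30 min break → 9 h 15 min
Thu: 08:56–20:55 = 11 h 59 min; less 30 min break → 11 h 29 min
Fri: 10:13–22:11 = 11 h 58 min; less 30 min break → 11 h 28 min
Sat: 10:32–17:35 = 7 h 3 min; less 30 min break → 6 h 33 min
Sun: 07:50–18:21 = 10 h 31 min; less 30 min break → 10 h 1 min
Total worked: 48 h 46 min = 2926 min.
Regular 40 h 0 min = 2400 min at £35.00/h; overtime 8 h 46 min = 526 min at £52.50/h.
Pay = (2400 × £35.00 + 526 × £52.50) ÷ 60 = £1860.25.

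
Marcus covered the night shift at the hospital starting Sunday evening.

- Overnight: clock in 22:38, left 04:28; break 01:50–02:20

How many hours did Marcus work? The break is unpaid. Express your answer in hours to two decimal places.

Overnight: 22:38 → midnight = 1 h 22 min; midnight → 04:28 = 4 h 28 min; span 5 h 50 min; less 30 min break → 5 h 20 min

5.33 hours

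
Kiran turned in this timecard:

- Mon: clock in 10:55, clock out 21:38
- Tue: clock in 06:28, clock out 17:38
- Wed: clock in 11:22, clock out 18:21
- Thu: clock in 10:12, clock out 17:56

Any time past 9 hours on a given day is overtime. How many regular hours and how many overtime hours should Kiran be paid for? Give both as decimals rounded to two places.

Mon: 10:55–21:38 = 10 h 43 min
Tue: 06:28–17:38 = 11 h 10 min
Wed: 11:22–18:21 = 6 h 59 min
Thu: 10:12–17:56 = 7 h 44 min
Mon reg 9 h 0 min / OT 1 h 43 min; Tue reg 9 h 0 min / OT 2 h 10 min; Wed reg 6 h 59 min / OT 0 h 0 min; Thu reg 7 h 44 min / OT 0 h 0 min.
Totals: regular 32 h 43 min, overtime 3 h 53 min.

Regular 32.72 hours, overtime 3.88 hours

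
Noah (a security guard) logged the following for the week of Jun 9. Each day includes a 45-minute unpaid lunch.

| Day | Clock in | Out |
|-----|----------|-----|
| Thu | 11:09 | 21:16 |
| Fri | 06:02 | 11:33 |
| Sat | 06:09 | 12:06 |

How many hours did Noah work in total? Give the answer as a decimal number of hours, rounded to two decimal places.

Thu: 11:09–21:16 = 10 h 7 min; less 45 min break → 9 h 22 min
Fri: 06:02–11:33 = 5 h 31 min; less 45 min break → 4 h 46 min
Sat: 06:09–12:06 = 5 h 57 min; less 45 min break → 5 h 12 min
Total: 9 h 22 min + 4 h 46 min + 5 h 12 min = 19 h 20 min.

19.33 hours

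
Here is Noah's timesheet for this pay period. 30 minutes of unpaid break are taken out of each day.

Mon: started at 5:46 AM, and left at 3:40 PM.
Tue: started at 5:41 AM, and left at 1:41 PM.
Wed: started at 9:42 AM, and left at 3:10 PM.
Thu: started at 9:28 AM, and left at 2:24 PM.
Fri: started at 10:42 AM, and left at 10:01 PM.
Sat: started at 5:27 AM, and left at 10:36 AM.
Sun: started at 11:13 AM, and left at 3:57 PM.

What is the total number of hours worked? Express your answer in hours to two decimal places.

Mon: 5:46 AM–3:40 PM = 9 h 54 min; less 30 min break → 9 h 24 min
Tue: 5:41 AM–1:41 PM = 8 h 0 min; less 30 min break → 7 h 30 min
Wed: 9:42 AM–3:10 PM = 5 h 28 min; less 30 min break → 4 h 58 min
Thu: 9:28 AM–2:24 PM = 4 h 56 min; less 30 min break → 4 h 26 min
Fri: 10:42 AM–10:01 PM = 11 h 19 min; less 30 min break → 10 h 49 min
Sat: 5:27 AM–10:36 AM = 5 h 9 min; less 30 min break → 4 h 39 min
Sun: 11:13 AM–3:57 PM = 4 h 44 min; less 30 min break → 4 h 14 min
Total: 9 h 24 min + 7 h 30 min + 4 h 58 min + 4 h 26 min + 10 h 49 min + 4 h 39 min + 4 h 14 min = 46 h 0 min.

46.00 hours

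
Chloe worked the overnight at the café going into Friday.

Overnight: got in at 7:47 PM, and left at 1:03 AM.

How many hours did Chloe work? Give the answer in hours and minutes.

Overnight: 7:47 PM → midnight = 4 h 13 min; midnight → 1:03 AM = 1 h 3 min; span 5 h 16 min

5 h 16 min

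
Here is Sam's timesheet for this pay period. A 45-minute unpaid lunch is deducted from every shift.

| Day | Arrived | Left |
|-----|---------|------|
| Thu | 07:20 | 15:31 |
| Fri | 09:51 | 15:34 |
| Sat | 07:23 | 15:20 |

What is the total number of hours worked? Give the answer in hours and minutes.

19 h 36 min

Thu: 07:20–15:31 = 8 h 11 min; less 45 min break → 7 h 26 min
Fri: 09:51–15:34 = 5 h 43 min; less 45 min break → 4 h 58 min
Sat: 07:23–15:20 = 7 h 57 min; less 45 min break → 7 h 12 min
Total: 7 h 26 min + 4 h 58 min + 7 h 12 min = 19 h 36 min.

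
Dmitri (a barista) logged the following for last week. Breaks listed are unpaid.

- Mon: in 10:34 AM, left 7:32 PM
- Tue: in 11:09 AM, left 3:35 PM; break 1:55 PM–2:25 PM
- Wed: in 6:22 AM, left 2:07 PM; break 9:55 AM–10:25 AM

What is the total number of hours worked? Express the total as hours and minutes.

20 h 9 min

Mon: 10:34 AM–7:32 PM = 8 h 58 min
Tue: 11:09 AM–3:35 PM = 4 h 26 min; less 30 min break → 3 h 56 min
Wed: 6:22 AM–2:07 PM = 7 h 45 min; less 30 min break → 7 h 15 min
Total: 8 h 58 min + 3 h 56 min + 7 h 15 min = 20 h 9 min.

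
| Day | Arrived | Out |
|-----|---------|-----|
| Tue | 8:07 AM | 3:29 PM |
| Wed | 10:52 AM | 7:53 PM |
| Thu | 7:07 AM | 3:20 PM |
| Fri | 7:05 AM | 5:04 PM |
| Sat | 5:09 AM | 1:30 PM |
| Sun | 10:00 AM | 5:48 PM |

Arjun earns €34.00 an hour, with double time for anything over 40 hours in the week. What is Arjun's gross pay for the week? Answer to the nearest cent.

Tue: 8:07 AM–3:29 PM = 7 h 22 min
Wed: 10:52 AM–7:53 PM = 9 h 1 min
Thu: 7:07 AM–3:20 PM = 8 h 13 min
Fri: 7:05 AM–5:04 PM = 9 h 59 min
Sat: 5:09 AM–1:30 PM = 8 h 21 min
Sun: 10:00 AM–5:48 PM = 7 h 48 min
Total worked: 50 h 44 min = 3044 min.
Regular 40 h 0 min = 2400 min at €34.00/h; overtime 10 h 44 min = 644 min at €68.00/h.
Pay = (2400 × €34.00 + 644 × €68.00) ÷ 60 = €2089.87.

€2089.87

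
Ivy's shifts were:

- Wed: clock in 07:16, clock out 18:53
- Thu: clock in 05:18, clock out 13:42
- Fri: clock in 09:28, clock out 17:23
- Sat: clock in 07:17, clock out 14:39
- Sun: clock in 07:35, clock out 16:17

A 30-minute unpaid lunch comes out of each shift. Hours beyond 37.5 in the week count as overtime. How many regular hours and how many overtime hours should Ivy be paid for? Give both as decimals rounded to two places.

Wed: 07:16–18:53 = 11 h 37 min; less 30 min break → 11 h 7 min
Thu: 05:18–13:42 = 8 h 24 min; less 30 min break → 7 h 54 min
Fri: 09:28–17:23 = 7 h 55 min; less 30 min break → 7 h 25 min
Sat: 07:17–14:39 = 7 h 22 min; less 30 min break → 6 h 52 min
Sun: 07:35–16:17 = 8 h 42 min; less 30 min break → 8 h 12 min
Total worked: 41 h 30 min = 41.50 h.
Threshold 37.5 h → overtime 4 h 0 min, regular 37 h 30 min.

Regular 37.50 hours, overtime 4.00 hours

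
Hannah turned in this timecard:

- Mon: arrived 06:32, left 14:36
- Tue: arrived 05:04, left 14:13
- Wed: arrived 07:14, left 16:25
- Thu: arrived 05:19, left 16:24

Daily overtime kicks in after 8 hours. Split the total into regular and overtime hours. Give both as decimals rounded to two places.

Regular 32.00 hours, overtime 5.48 hours

Mon: 06:32–14:36 = 8 h 4 min
Tue: 05:04–14:13 = 9 h 9 min
Wed: 07:14–16:25 = 9 h 11 min
Thu: 05:19–16:24 = 11 h 5 min
Mon reg 8 h 0 min / OT 0 h 4 min; Tue reg 8 h 0 min / OT 1 h 9 min; Wed reg 8 h 0 min / OT 1 h 11 min; Thu reg 8 h 0 min / OT 3 h 5 min.
Totals: regular 32 h 0 min, overtime 5 h 29 min.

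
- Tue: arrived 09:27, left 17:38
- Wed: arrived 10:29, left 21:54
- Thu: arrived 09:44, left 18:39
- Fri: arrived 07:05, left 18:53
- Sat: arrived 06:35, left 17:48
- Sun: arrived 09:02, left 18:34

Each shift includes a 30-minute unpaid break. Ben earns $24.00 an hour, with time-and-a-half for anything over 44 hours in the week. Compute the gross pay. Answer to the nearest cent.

Tue: 09:27–17:38 = 8 h 11 min; less 30 min break → 7 h 41 min
Wed: 10:29–21:54 = 11 h 25 min; less 30 min break → 10 h 55 min
Thu: 09:44–18:39 = 8 h 55 min; less 30 min break → 8 h 25 min
Fri: 07:05–18:53 = 11 h 48 min; less 30 min break → 11 h 18 min
Sat: 06:35–17:48 = 11 h 13 min; less 30 min break → 10 h 43 min
Sun: 09:02–18:34 = 9 h 32 min; less 30 min break → 9 h 2 min
Total worked: 58 h 4 min = 3484 min.
Regular 44 h 0 min = 2640 min at $24.00/h; overtime 14 h 4 min = 844 min at $36.00/h.
Pay = (2640 × $24.00 + 844 × $36.00) ÷ 60 = $1562.40.

$1562.40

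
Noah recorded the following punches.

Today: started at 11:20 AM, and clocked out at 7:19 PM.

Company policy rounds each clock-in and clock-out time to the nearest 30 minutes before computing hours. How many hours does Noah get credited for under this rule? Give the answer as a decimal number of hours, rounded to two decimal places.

Today: in 11:20 AM→11:30 AM, out 7:19 PM→7:30 PM; 8 h 0 min

8.00 hours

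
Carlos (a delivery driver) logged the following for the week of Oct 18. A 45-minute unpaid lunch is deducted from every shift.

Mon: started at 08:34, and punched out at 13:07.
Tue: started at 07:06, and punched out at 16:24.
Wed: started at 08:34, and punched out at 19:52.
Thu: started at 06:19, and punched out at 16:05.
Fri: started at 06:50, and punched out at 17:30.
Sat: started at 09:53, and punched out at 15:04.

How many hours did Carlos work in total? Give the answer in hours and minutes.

46 h 16 min

Mon: 08:34–13:07 = 4 h 33 min; less 45 min break → 3 h 48 min
Tue: 07:06–16:24 = 9 h 18 min; less 45 min break → 8 h 33 min
Wed: 08:34–19:52 = 11 h 18 min; less 45 min break → 10 h 33 min
Thu: 06:19–16:05 = 9 h 46 min; less 45 min break → 9 h 1 min
Fri: 06:50–17:30 = 10 h 40 min; less 45 min break → 9 h 55 min
Sat: 09:53–15:04 = 5 h 11 min; less 45 min break → 4 h 26 min
Total: 3 h 48 min + 8 h 33 min + 10 h 33 min + 9 h 1 min + 9 h 55 min + 4 h 26 min = 46 h 16 min.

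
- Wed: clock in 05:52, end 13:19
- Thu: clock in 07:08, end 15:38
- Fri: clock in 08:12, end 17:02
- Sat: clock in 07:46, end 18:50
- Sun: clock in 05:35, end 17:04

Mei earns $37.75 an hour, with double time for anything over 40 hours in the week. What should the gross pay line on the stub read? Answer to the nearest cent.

$2063.67

Wed: 05:52–13:19 = 7 h 27 min
Thu: 07:08–15:38 = 8 h 30 min
Fri: 08:12–17:02 = 8 h 50 min
Sat: 07:46–18:50 = 11 h 4 min
Sun: 05:35–17:04 = 11 h 29 min
Total worked: 47 h 20 min = 2840 min.
Regular 40 h 0 min = 2400 min at $37.75/h; overtime 7 h 20 min = 440 min at $75.50/h.
Pay = (2400 × $37.75 + 440 × $75.50) ÷ 60 = $2063.67.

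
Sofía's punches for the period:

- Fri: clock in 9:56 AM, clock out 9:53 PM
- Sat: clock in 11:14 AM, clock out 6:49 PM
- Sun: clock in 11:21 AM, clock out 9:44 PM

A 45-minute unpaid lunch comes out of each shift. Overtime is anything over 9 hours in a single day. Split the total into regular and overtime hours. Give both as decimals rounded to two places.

Regular 24.83 hours, overtime 2.83 hours

Fri: 9:56 AM–9:53 PM = 11 h 57 min; less 45 min break → 11 h 12 min
Sat: 11:14 AM–6:49 PM = 7 h 35 min; less 45 min break → 6 h 50 min
Sun: 11:21 AM–9:44 PM = 10 h 23 min; less 45 min break → 9 h 38 min
Fri reg 9 h 0 min / OT 2 h 12 min; Sat reg 6 h 50 min / OT 0 h 0 min; Sun reg 9 h 0 min / OT 0 h 38 min.
Totals: regular 24 h 50 min, overtime 2 h 50 min.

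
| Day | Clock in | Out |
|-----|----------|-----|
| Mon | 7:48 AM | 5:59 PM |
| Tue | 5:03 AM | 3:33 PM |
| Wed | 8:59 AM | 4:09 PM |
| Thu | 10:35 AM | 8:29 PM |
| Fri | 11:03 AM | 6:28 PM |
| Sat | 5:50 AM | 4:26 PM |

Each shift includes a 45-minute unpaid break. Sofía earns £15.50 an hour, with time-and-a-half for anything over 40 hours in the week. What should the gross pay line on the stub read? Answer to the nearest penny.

£881.95

Mon: 7:48 AM–5:59 PM = 10 h 11 min; less 45 min break → 9 h 26 min
Tue: 5:03 AM–3:33 PM = 10 h 30 min; less 45 min break → 9 h 45 min
Wed: 8:59 AM–4:09 PM = 7 h 10 min; less 45 min break → 6 h 25 min
Thu: 10:35 AM–8:29 PM = 9 h 54 min; less 45 min break → 9 h 9 min
Fri: 11:03 AM–6:28 PM = 7 h 25 min; less 45 min break → 6 h 40 min
Sat: 5:50 AM–4:26 PM = 10 h 36 min; less 45 min break → 9 h 51 min
Total worked: 51 h 16 min = 3076 min.
Regular 40 h 0 min = 2400 min at £15.50/h; overtime 11 h 16 min = 676 min at £23.25/h.
Pay = (2400 × £15.50 + 676 × £23.25) ÷ 60 = £881.95.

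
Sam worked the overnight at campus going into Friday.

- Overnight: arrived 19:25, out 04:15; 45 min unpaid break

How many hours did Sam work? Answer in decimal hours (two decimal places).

8.08 hours

Overnight: 19:25 → midnight = 4 h 35 min; midnight → 04:15 = 4 h 15 min; span 8 h 50 min; less 45 min break → 8 h 5 min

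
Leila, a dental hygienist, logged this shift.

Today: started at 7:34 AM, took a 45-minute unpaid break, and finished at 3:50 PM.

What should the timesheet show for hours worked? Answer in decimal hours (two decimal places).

7.52 hours

Today: 7:34 AM–3:50 PM = 8 h 16 min; less 45 min break → 7 h 31 min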